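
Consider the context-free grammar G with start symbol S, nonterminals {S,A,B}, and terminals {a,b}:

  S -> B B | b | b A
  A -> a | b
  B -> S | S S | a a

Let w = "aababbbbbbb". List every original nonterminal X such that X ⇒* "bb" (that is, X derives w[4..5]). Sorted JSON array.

Convert to CNF:
  S -> B B | T1 A | b
  A -> a | b
  B -> B B | S S | T0 T0 | T1 A | b
  T0 -> a
  T1 -> b

CYK table (by increasing span) (cells [i..j] with 4 ≤ i ≤ j ≤ 5 only):
  [4..4]={A,B,S,T1}  "b"  orig:{A,B,S}
  [5..5]={A,B,S,T1}  "b"  orig:{A,B,S}
  [4..5]={B,S}  "bb"

Original NTs in T[4,5] deriving "bb": ["B", "S"]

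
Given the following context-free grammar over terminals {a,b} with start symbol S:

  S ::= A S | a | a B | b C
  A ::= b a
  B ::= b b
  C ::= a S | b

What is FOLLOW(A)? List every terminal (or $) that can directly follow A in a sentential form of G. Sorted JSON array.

FIRST iteration:
round 1:
  A via A→b a: +{b}
  B via B→b b: +{b}
  C via C→a S: +{a}
  C via C→b: +{b}
  S via S→A S: +{b}
  S via S→a: +{a}
  FIRST[S]={a,b}  FIRST[A]={b}  FIRST[B]={b}  FIRST[C]={a,b}
round 2: (stable)
  FIRST[S]={a,b}  FIRST[A]={b}  FIRST[B]={b}  FIRST[C]={a,b}

FOLLOW sets:
seed FOLLOW(S) with $
iter 1:
  S→A S: FOLLOW(A) ⊇ FIRST(S) = {a,b}; new: +{a,b}
  S→a B: FOLLOW(B) ⊇ FOLLOW(S) ⊇ {$}; new: +{$}
  S→b C: FOLLOW(C) ⊇ FOLLOW(S) ⊇ {$}; new: +{$}
  FOLLOW(S)={$}  FOLLOW(A)={a,b}  FOLLOW(B)={$}  FOLLOW(C)={$}
iter 2: done
  FOLLOW(S)={$}  FOLLOW(A)={a,b}  FOLLOW(B)={$}  FOLLOW(C)={$}

FOLLOW(A) = ["a", "b"]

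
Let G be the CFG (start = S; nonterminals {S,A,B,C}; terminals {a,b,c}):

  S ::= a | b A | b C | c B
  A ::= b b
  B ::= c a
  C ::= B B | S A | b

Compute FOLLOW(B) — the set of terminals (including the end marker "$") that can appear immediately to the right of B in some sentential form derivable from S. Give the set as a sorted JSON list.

Compute FIRST by fixpoint:
pass 1:
  A via A→b b: +{b}
  B via B→c a: +{c}
  C via C→B B: +{c}
  C via C→b: +{b}
  S via S→a: +{a}
  S via S→b A: +{b}
  S via S→c B: +{c}
  FIRST(S)={a,b,c}  FIRST(A)={b}  FIRST(B)={c}  FIRST(C)={b,c}
pass 2:
  C via C→S A: +{a}
  FIRST(S)={a,b,c}  FIRST(A)={b}  FIRST(B)={c}  FIRST(C)={a,b,c}
pass 3: — fixpoint
  FIRST(S)={a,b,c}  FIRST(A)={b}  FIRST(B)={c}  FIRST(C)={a,b,c}

FOLLOW iteration:
seed FOLLOW(S) with $
[1]
  C→B B: FOLLOW(B) ⊇ FIRST(B) = {c}; new: +{c}
  C→S A: FOLLOW(S) ⊇ FIRST(A) = {b}; new: +{b}
  S→b A: FOLLOW(A) ⊇ FOLLOW(S) ⊇ {$,b}; new: +{$,b}
  S→b C: FOLLOW(C) ⊇ FOLLOW(S) ⊇ {$,b}; new: +{$,b}
  S→c B: FOLLOW(B) ⊇ FOLLOW(S) ⊇ {$,b}; new: +{$,b}
  S: {$,b}  A: {$,b}  B: {$,b,c}  C: {$,b}
[2] done
  S: {$,b}  A: {$,b}  B: {$,b,c}  C: {$,b}

FOLLOW(B) = ["$", "b", "c"]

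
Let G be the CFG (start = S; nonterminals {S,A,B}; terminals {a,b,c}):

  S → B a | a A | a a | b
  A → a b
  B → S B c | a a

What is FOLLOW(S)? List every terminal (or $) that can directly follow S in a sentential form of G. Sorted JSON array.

Compute FIRST by fixpoint:
pass 1:
  A via A→a b: +{a}
  B via B→a a: +{a}
  S via S→B a: +{a}
  S via S→b: +{b}
  S: {a,b}  A: {a}  B: {a}
pass 2:
  B via B→S B c: +{b}
  S: {a,b}  A: {a}  B: {a,b}
pass 3: — fixpoint
  S: {a,b}  A: {a}  B: {a,b}

Compute FOLLOW by fixpoint:
initialize: $ ∈ FOLLOW(S)
round 1:
  B→S B c: FOLLOW(S) ⊇ FIRST(B) = {a,b}; new: +{a,b}
  B→S B c: FOLLOW(B) ⊇ FIRST(c) = {c}; new: +{c}
  S→B a: FOLLOW(B) ⊇ FIRST(a) = {a}; new: +{a}
  S→a A: FOLLOW(A) ⊇ FOLLOW(S) ⊇ {$,a,b}; new: +{$,a,b}
  FOLLOW(S)={$,a,b}  FOLLOW(A)={$,a,b}  FOLLOW(B)={a,c}
round 2: (no change)
  FOLLOW(S)={$,a,b}  FOLLOW(A)={$,a,b}  FOLLOW(B)={a,c}

FOLLOW(S) = ["$", "a", "b"]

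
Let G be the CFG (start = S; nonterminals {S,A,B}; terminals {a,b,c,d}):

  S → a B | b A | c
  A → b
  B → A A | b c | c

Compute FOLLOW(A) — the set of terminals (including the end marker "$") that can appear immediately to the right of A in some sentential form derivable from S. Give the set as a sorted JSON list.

Compute FIRST by fixpoint:
[1]
  A via A→b: +{b}
  B via B→A A: +{b}
  B via B→c: +{c}
  S via S→a B: +{a}
  S via S→b A: +{b}
  S via S→c: +{c}
  S: {a,b,c}  A: {b}  B: {b,c}
[2] — fixpoint
  S: {a,b,c}  A: {b}  B: {b,c}

FOLLOW iteration:
FOLLOW(S) := {$}
round 1:
  B→A A: FOLLOW(A) ⊇ FIRST(A) = {b}; new: +{b}
  S→a B: FOLLOW(B) ⊇ FOLLOW(S) ⊇ {$}; new: +{$}
  S→b A: FOLLOW(A) ⊇ FOLLOW(S) ⊇ {$}; new: +{$}
  S: {$}  A: {$,b}  B: {$}
round 2: (stable)
  S: {$}  A: {$,b}  B: {$}

FOLLOW(A) = ["$", "b"]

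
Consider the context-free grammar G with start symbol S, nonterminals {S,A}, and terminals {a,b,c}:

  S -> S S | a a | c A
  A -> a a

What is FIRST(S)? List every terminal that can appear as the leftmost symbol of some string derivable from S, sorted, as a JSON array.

Compute FIRST by fixpoint:
iter 1:
  A via A→a a: +{a}
  S via S→a a: +{a}
  S via S→c A: +{c}
  FIRST[S]={a,c}  FIRST[A]={a}
iter 2: (stable)
  FIRST[S]={a,c}  FIRST[A]={a}

FIRST(S) = ["a", "c"]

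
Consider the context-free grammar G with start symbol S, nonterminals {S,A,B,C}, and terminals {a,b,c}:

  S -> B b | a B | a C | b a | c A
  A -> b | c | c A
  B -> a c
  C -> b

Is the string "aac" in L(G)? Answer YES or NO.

CNF form of G:
  S -> B T2 | T0 A | T1 B | T1 C | T2 T1
  A -> T0 A | b | c
  B -> T1 T0
  C -> b
  T0 -> c
  T1 -> a
  T2 -> b

CYK fill:
  T[0,0] 'a' = {T1}  orig:{}
  T[1,1] 'a' = {T1}  orig:{}
  T[2,2] 'c' = {A,T0}  orig:{A}
  T[0,1] 'aa' = ∅
  T[1,2] 'ac' = {B}
  T[0,2] 'aac' = {S}

S ∈ T[0,2] ⇒ YES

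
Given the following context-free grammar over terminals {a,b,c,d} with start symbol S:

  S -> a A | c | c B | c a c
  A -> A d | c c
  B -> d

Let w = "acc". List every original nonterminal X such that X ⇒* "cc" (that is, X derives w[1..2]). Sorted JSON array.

CNF form of G:
  S -> T1 B | T1 X3 | T2 A | c
  A -> A T0 | T1 T1
  B -> d
  T0 -> d
  T1 -> c
  T2 -> a
  X3 -> T2 T1

Fill CYK table bottom-up, restricted to cells inside w[1..2]:
  [1..1]={S,T1}  "c"  orig:{S}
  [2..2]={S,T1}  "c"  orig:{S}
  [1..2]={A}  "cc"

Original NTs in T[1,2] deriving "cc": ["A"]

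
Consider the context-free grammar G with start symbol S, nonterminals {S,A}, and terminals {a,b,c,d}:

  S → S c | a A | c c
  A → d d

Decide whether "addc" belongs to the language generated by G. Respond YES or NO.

CNF form of G:
  S -> S T1 | T1 T1 | T2 A
  A -> T0 T0
  T0 -> d
  T1 -> c
  T2 -> a

Fill CYK table bottom-up:
  cell(0,0) a: {T2}  orig:{}
  cell(1,1) d: {T0}  orig:{}
  cell(2,2) d: {T0}  orig:{}
  cell(3,3) c: {T1}  orig:{}
  cell(0,1) ad: ∅
  cell(1,2) dd: {A}
  cell(2,3) dc: ∅
  cell(0,2) add: {S}
  cell(1,3) ddc: ∅
  cell(0,3) addc: {S}

S ∈ T[0,3] ⇒ YES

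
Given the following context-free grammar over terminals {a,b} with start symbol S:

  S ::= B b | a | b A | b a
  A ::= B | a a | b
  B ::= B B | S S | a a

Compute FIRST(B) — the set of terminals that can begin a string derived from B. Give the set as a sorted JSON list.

FIRST sets, iterate to fixpoint:
iter 1:
  A via A→a a: +{a}
  A via A→b: +{b}
  B via B→a a: +{a}
  S via S→B b: +{a}
  S via S→b A: +{b}
  FIRST(S)={a,b}  FIRST(A)={a,b}  FIRST(B)={a}
iter 2:
  B via B→S S: +{b}
  FIRST(S)={a,b}  FIRST(A)={a,b}  FIRST(B)={a,b}
iter 3: — fixpoint
  FIRST(S)={a,b}  FIRST(A)={a,b}  FIRST(B)={a,b}

FIRST(B) = ["a", "b"]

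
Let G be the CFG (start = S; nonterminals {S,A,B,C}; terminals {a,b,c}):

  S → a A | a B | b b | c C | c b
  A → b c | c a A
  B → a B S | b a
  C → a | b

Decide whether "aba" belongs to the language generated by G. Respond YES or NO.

CNF form of G:
  S -> T0 T0 | T1 C | T1 T0 | T2 A | T2 B
  A -> T0 T1 | T1 X3
  B -> T0 T2 | T2 X4
  C -> a | b
  T0 -> b
  T1 -> c
  T2 -> a
  X3 -> T2 A
  X4 -> B S

CYK fill:
  [0..0]={C,T2}  "a"  orig:{C}
  [1..1]={C,T0}  "b"  orig:{C}
  [2..2]={C,T2}  "a"  orig:{C}
  [0..1]=∅  "ab"
  [1..2]={B}  "ba"
  [0..2]={S}  "aba"

S ∈ T[0,2] ⇒ YES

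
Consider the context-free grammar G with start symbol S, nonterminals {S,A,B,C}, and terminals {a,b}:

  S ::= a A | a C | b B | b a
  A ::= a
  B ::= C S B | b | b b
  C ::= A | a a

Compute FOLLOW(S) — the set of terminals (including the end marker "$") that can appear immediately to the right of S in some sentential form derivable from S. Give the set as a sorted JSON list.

FIRST iteration:
iter 1:
  A via A→a: +{a}
  B via B→b: +{b}
  C via C→A: +{a}
  S via S→a A: +{a}
  S via S→b B: +{b}
  FIRST[S]={a,b}  FIRST[A]={a}  FIRST[B]={b}  FIRST[C]={a}
iter 2:
  B via B→C S B: +{a}
  FIRST[S]={a,b}  FIRST[A]={a}  FIRST[B]={a,b}  FIRST[C]={a}
iter 3: done
  FIRST[S]={a,b}  FIRST[A]={a}  FIRST[B]={a,b}  FIRST[C]={a}

Compute FOLLOW by fixpoint:
FOLLOW(S) := {$}
pass 1:
  B→C S B: FOLLOW(C) ⊇ FIRST(S) = {a,b}; new: +{a,b}
  B→C S B: FOLLOW(S) ⊇ FIRST(B) = {a,b}; new: +{a,b}
  C→A: FOLLOW(A) ⊇ FOLLOW(C) ⊇ {a,b}; new: +{a,b}
  S→a A: FOLLOW(A) ⊇ FOLLOW(S) ⊇ {$,a,b}; new: +{$}
  S→a C: FOLLOW(C) ⊇ FOLLOW(S) ⊇ {$,a,b}; new: +{$}
  S→b B: FOLLOW(B) ⊇ FOLLOW(S) ⊇ {$,a,b}; new: +{$,a,b}
  FOLLOW[S]={$,a,b}  FOLLOW[A]={$,a,b}  FOLLOW[B]={$,a,b}  FOLLOW[C]={$,a,b}
pass 2: (stable)
  FOLLOW[S]={$,a,b}  FOLLOW[A]={$,a,b}  FOLLOW[B]={$,a,b}  FOLLOW[C]={$,a,b}

FOLLOW(S) = ["$", "a", "b"]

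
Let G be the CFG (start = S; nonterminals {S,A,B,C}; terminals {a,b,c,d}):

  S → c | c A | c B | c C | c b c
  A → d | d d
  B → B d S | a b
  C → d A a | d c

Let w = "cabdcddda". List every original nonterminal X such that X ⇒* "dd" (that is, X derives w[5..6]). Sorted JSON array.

Convert to CNF:
  S -> T3 A | T3 B | T3 C | T3 X6 | c
  A -> T0 T0 | d
  B -> B X4 | T1 T2
  C -> T0 T3 | T0 X5
  T0 -> d
  T1 -> a
  T2 -> b
  T3 -> c
  X4 -> T0 S
  X5 -> A T1
  X6 -> T2 T3

CYK fill — only the sub-triangle for w[5..6]:
  cell(5,5) d: {A,T0}  orig:{A}
  cell(6,6) d: {A,T0}  orig:{A}
  cell(5,6) dd: {A}

Original NTs in T[5,6] deriving "dd": ["A"]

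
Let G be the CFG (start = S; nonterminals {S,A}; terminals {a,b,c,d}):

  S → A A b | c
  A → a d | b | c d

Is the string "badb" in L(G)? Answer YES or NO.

Convert to CNF:
  S -> A X4 | c
  A -> T0 T1 | T2 T1 | b
  T0 -> a
  T1 -> d
  T2 -> c
  T3 -> b
  X4 -> A T3

CYK table (by increasing span):
  [0..0]={A,T3}  "b"  orig:{A}
  [1..1]={T0}  "a"  orig:{}
  [2..2]={T1}  "d"  orig:{}
  [3..3]={A,T3}  "b"  orig:{A}
  [0..1]=∅  "ba"
  [1..2]={A}  "ad"
  [2..3]=∅  "db"
  [0..2]=∅  "bad"
  [1..3]={X4}  "adb"  orig:{}
  [0..3]={S}  "badb"

S ∈ T[0,3] ⇒ YES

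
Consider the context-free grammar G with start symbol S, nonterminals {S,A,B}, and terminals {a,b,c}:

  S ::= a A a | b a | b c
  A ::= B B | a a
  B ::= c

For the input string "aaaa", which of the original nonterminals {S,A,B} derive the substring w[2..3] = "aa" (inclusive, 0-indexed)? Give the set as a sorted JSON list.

CNF form of G:
  S -> T0 X3 | T1 T0 | T1 T2
  A -> B B | T0 T0
  B -> c
  T0 -> a
  T1 -> b
  T2 -> c
  X3 -> A T0

CYK table (by increasing span) (cells [i..j] with 2 ≤ i ≤ j ≤ 3 only):
  [2..2]={T0}  "a"  orig:{}
  [3..3]={T0}  "a"  orig:{}
  [2..3]={A}  "aa"

Original NTs in T[2,3] deriving "aa": ["A"]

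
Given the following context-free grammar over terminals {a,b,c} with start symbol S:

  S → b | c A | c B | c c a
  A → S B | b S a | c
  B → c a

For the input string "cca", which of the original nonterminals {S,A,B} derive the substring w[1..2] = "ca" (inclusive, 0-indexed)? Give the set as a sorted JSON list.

Convert to CNF:
  S -> T2 A | T2 B | T2 X4 | b
  A -> S B | T0 X3 | c
  B -> T2 T1
  T0 -> b
  T1 -> a
  T2 -> c
  X3 -> S T1
  X4 -> T2 T1

CYK fill — only the sub-triangle for w[1..2]:
  T[1,1] 'c' = {A,T2}  orig:{A}
  T[2,2] 'a' = {T1}  orig:{}
  T[1,2] 'ca' = {B,X4}  orig:{B}

Original NTs in T[1,2] deriving "ca": ["B"]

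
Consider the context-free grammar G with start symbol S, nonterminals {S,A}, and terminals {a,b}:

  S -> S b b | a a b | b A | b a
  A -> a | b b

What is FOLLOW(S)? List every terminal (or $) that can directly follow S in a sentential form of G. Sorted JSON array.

Compute FIRST by fixpoint:
pass 1:
  A via A→a: +{a}
  A via A→b b: +{b}
  S via S→a a b: +{a}
  S via S→b A: +{b}
  FIRST[S]={a,b}  FIRST[A]={a,b}
pass 2: (no change)
  FIRST[S]={a,b}  FIRST[A]={a,b}

FOLLOW iteration:
FOLLOW(S) := {$}
pass 1:
  S→S b b: FOLLOW(S) ⊇ FIRST(b) = {b}; new: +{b}
  S→b A: FOLLOW(A) ⊇ FOLLOW(S) ⊇ {$,b}; new: +{$,b}
  FOLLOW(S)={$,b}  FOLLOW(A)={$,b}
pass 2: done
  FOLLOW(S)={$,b}  FOLLOW(A)={$,b}

FOLLOW(S) = ["$", "b"]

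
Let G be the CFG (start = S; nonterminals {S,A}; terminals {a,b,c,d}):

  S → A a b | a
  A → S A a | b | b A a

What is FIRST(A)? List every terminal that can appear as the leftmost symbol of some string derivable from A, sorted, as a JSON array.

FIRST sets, iterate to fixpoint:
round 1:
  A via A→b: +{b}
  S via S→A a b: +{b}
  S via S→a: +{a}
  FIRST(S)={a,b}  FIRST(A)={b}
round 2:
  A via A→S A a: +{a}
  FIRST(S)={a,b}  FIRST(A)={a,b}
round 3: done
  FIRST(S)={a,b}  FIRST(A)={a,b}

FIRST(A) = ["a", "b"]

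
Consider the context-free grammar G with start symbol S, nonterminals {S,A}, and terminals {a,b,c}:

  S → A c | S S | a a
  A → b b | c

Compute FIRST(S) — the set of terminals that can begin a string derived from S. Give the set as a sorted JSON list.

FIRST iteration:
[1]
  A via A→b b: +{b}
  A via A→c: +{c}
  S via S→A c: +{b,c}
  S via S→a a: +{a}
  FIRST(S)={a,b,c}  FIRST(A)={b,c}
[2] (no change)
  FIRST(S)={a,b,c}  FIRST(A)={b,c}

FIRST(S) = ["a", "b", "c"]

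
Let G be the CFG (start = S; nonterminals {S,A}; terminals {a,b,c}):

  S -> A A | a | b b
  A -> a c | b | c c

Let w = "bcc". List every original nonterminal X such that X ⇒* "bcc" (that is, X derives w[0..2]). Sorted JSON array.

CNF form of G:
  S -> A A | T2 T2 | a
  A -> T0 T1 | T1 T1 | b
  T0 -> a
  T1 -> c
  T2 -> b

CYK fill, restricted to cells inside w[0..2]:
  cell(0,0) b: {A,T2}  orig:{A}
  cell(1,1) c: {T1}  orig:{}
  cell(2,2) c: {T1}  orig:{}
  cell(0,1) bc: ∅
  cell(1,2) cc: {A}
  cell(0,2) bcc: {S}

Original NTs in T[0,2] deriving "bcc": ["S"]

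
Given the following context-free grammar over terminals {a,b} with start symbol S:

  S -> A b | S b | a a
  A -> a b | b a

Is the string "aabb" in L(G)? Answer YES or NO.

CNF form of G:
  S -> A T1 | S T1 | T0 T0
  A -> T0 T1 | T1 T0
  T0 -> a
  T1 -> b

CYK fill:
  [0..0]={T0}  "a"  orig:{}
  [1..1]={T0}  "a"  orig:{}
  [2..2]={T1}  "b"  orig:{}
  [3..3]={T1}  "b"  orig:{}
  [0..1]={S}  "aa"
  [1..2]={A}  "ab"
  [2..3]=∅  "bb"
  [0..2]={S}  "aab"
  [1..3]={S}  "abb"
  [0..3]={S}  "aabb"

S ∈ T[0,3] ⇒ YES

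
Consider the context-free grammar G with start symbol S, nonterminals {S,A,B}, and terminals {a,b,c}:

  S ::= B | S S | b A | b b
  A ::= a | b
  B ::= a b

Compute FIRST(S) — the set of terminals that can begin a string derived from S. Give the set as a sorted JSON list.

FIRST sets, iterate to fixpoint:
[1]
  A via A→a: +{a}
  A via A→b: +{b}
  B via B→a b: +{a}
  S via S→B: +{a}
  S via S→b A: +{b}
  FIRST[S]={a,b}  FIRST[A]={a,b}  FIRST[B]={a}
[2] done
  FIRST[S]={a,b}  FIRST[A]={a,b}  FIRST[B]={a}

FIRST(S) = ["a", "b"]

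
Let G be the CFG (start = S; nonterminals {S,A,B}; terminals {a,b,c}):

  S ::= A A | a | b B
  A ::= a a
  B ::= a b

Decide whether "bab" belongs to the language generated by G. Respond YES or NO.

CNF form of G:
  S -> A A | T1 B | a
  A -> T0 T0
  B -> T0 T1
  T0 -> a
  T1 -> b

CYK table (by increasing span):
  cell(0,0) b: {T1}  orig:{}
  cell(1,1) a: {S,T0}  orig:{S}
  cell(2,2) b: {T1}  orig:{}
  cell(0,1) ba: ∅
  cell(1,2) ab: {B}
  cell(0,2) bab: {S}

S ∈ T[0,2] ⇒ YES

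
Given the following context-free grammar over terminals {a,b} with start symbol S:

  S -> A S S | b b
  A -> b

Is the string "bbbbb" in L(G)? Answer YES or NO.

CNF form of G:
  S -> A X1 | T0 T0
  A -> b
  T0 -> b
  X1 -> S S

CYK table (by increasing span):
  T[0,0] 'b' = {A,T0}  orig:{A}
  T[1,1] 'b' = {A,T0}  orig:{A}
  T[2,2] 'b' = {A,T0}  orig:{A}
  T[3,3] 'b' = {A,T0}  orig:{A}
  T[4,4] 'b' = {A,T0}  orig:{A}
  T[0,1] 'bb' = {S}
  T[1,2] 'bb' = {S}
  T[2,3] 'bb' = {S}
  T[3,4] 'bb' = {S}
  T[0,2] 'bbb' = ∅
  T[1,3] 'bbb' = ∅
  T[2,4] 'bbb' = ∅
  T[0,3] 'bbbb' = {X1}  orig:{}
  T[1,4] 'bbbb' = {X1}  orig:{}
  T[0,4] 'bbbbb' = {S}

S ∈ T[0,4] ⇒ YES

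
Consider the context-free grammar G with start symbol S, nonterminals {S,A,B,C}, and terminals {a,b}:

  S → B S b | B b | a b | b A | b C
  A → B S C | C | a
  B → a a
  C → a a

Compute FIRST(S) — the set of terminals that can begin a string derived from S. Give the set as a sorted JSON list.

Compute FIRST by fixpoint:
round 1:
  A via A→a: +{a}
  B via B→a a: +{a}
  C via C→a a: +{a}
  S via S→B S b: +{a}
  S via S→b A: +{b}
  FIRST(S)={a,b}  FIRST(A)={a}  FIRST(B)={a}  FIRST(C)={a}
round 2: done
  FIRST(S)={a,b}  FIRST(A)={a}  FIRST(B)={a}  FIRST(C)={a}

FIRST(S) = ["a", "b"]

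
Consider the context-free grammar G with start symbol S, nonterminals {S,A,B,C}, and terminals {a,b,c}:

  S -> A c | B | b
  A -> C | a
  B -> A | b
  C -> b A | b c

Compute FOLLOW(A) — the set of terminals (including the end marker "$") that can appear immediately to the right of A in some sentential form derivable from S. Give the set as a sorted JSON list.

FIRST sets, iterate to fixpoint:
iter 1:
  A via A→a: +{a}
  B via B→A: +{a}
  B via B→b: +{b}
  C via C→b A: +{b}
  S via S→A c: +{a}
  S via S→B: +{b}
  FIRST[S]={a,b}  FIRST[A]={a}  FIRST[B]={a,b}  FIRST[C]={b}
iter 2:
  A via A→C: +{b}
  FIRST[S]={a,b}  FIRST[A]={a,b}  FIRST[B]={a,b}  FIRST[C]={b}
iter 3: (stable)
  FIRST[S]={a,b}  FIRST[A]={a,b}  FIRST[B]={a,b}  FIRST[C]={b}

FOLLOW iteration:
seed FOLLOW(S) with $
round 1:
  S→A c: FOLLOW(A) ⊇ FIRST(c) = {c}; new: +{c}
  S→B: FOLLOW(B) ⊇ FOLLOW(S) ⊇ {$}; new: +{$}
  FOLLOW[S]={$}  FOLLOW[A]={c}  FOLLOW[B]={$}  FOLLOW[C]={}
round 2:
  A→C: FOLLOW(C) ⊇ FOLLOW(A) ⊇ {c}; new: +{c}
  B→A: FOLLOW(A) ⊇ FOLLOW(B) ⊇ {$}; new: +{$}
  FOLLOW[S]={$}  FOLLOW[A]={$,c}  FOLLOW[B]={$}  FOLLOW[C]={c}
round 3:
  A→C: FOLLOW(C) ⊇ FOLLOW(A) ⊇ {$,c}; new: +{$}
  FOLLOW[S]={$}  FOLLOW[A]={$,c}  FOLLOW[B]={$}  FOLLOW[C]={$,c}
round 4: (stable)
  FOLLOW[S]={$}  FOLLOW[A]={$,c}  FOLLOW[B]={$}  FOLLOW[C]={$,c}

FOLLOW(A) = ["$", "c"]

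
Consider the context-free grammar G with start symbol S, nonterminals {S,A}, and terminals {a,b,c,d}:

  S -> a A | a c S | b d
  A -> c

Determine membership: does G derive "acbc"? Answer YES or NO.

Convert to CNF:
  S -> T0 A | T0 X4 | T2 T3
  A -> c
  T0 -> a
  T1 -> c
  T2 -> b
  T3 -> d
  X4 -> T1 S

Fill CYK table bottom-up:
  T[0,0] 'a' = {T0}  orig:{}
  T[1,1] 'c' = {A,T1}  orig:{A}
  T[2,2] 'b' = {T2}  orig:{}
  T[3,3] 'c' = {A,T1}  orig:{A}
  T[0,1] 'ac' = {S}
  T[1,2] 'cb' = ∅
  T[2,3] 'bc' = ∅
  T[0,2] 'acb' = ∅
  T[1,3] 'cbc' = ∅
  T[0,3] 'acbc' = ∅

S ∉ T[0,3] ⇒ NO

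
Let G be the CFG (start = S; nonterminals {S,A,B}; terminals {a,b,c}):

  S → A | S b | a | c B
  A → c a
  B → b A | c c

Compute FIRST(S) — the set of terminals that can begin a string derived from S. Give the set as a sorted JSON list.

FIRST sets, iterate to fixpoint:
[1]
  A via A→c a: +{c}
  B via B→b A: +{b}
  B via B→c c: +{c}
  S via S→A: +{c}
  S via S→a: +{a}
  FIRST(S)={a,c}  FIRST(A)={c}  FIRST(B)={b,c}
[2] (stable)
  FIRST(S)={a,c}  FIRST(A)={c}  FIRST(B)={b,c}

FIRST(S) = ["a", "c"]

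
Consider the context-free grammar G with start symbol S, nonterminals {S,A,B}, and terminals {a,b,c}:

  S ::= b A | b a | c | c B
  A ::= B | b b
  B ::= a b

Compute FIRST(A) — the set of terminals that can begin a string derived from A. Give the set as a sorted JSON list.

FIRST iteration:
pass 1:
  A via A→b b: +{b}
  B via B→a b: +{a}
  S via S→b A: +{b}
  S via S→c: +{c}
  S: {b,c}  A: {b}  B: {a}
pass 2:
  A via A→B: +{a}
  S: {b,c}  A: {a,b}  B: {a}
pass 3: — fixpoint
  S: {b,c}  A: {a,b}  B: {a}

FIRST(A) = ["a", "b"]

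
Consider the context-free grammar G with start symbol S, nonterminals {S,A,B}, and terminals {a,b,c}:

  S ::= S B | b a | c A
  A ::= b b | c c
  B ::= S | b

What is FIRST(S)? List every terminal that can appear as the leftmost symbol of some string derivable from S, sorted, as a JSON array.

FIRST sets, iterate to fixpoint:
iter 1:
  A via A→b b: +{b}
  A via A→c c: +{c}
  B via B→b: +{b}
  S via S→b a: +{b}
  S via S→c A: +{c}
  S: {b,c}  A: {b,c}  B: {b}
iter 2:
  B via B→S: +{c}
  S: {b,c}  A: {b,c}  B: {b,c}
iter 3: — fixpoint
  S: {b,c}  A: {b,c}  B: {b,c}

FIRST(S) = ["b", "c"]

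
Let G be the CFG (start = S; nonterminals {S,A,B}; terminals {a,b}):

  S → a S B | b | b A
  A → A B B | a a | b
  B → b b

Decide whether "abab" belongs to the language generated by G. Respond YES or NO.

Convert to CNF:
  S -> T0 X3 | T1 A | b
  A -> A X2 | T0 T0 | b
  B -> T1 T1
  T0 -> a
  T1 -> b
  X2 -> B B
  X3 -> S B

Fill CYK table bottom-up:
  cell(0,0) a: {T0}  orig:{}
  cell(1,1) b: {A,S,T1}  orig:{A,S}
  cell(2,2) a: {T0}  orig:{}
  cell(3,3) b: {A,S,T1}  orig:{A,S}
  cell(0,1) ab: ∅
  cell(1,2) ba: ∅
  cell(2,3) ab: ∅
  cell(0,2) aba: ∅
  cell(1,3) bab: ∅
  cell(0,3) abab: ∅

S ∉ T[0,3] ⇒ NO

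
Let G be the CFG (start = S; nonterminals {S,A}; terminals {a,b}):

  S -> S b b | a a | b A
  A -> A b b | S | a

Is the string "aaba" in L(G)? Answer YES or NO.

Convert to CNF:
  S -> S X4 | T0 A | T1 T1
  A -> A X2 | S X3 | T0 A | T1 T1 | a
  T0 -> b
  T1 -> a
  X2 -> T0 T0
  X3 -> T0 T0
  X4 -> T0 T0

CYK fill:
  T[0,0] 'a' = {A,T1}  orig:{A}
  T[1,1] 'a' = {A,T1}  orig:{A}
  T[2,2] 'b' = {T0}  orig:{}
  T[3,3] 'a' = {A,T1}  orig:{A}
  T[0,1] 'aa' = {A,S}
  T[1,2] 'ab' = ∅
  T[2,3] 'ba' = {A,S}
  T[0,2] 'aab' = ∅
  T[1,3] 'aba' = ∅
  T[0,3] 'aaba' = ∅

S ∉ T[0,3] ⇒ NO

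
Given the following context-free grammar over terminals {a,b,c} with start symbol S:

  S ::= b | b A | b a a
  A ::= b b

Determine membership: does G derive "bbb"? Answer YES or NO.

Convert to CNF:
  S -> T0 A | T0 X2 | b
  A -> T0 T0
  T0 -> b
  T1 -> a
  X2 -> T1 T1

CYK fill:
  [0..0]={S,T0}  "b"  orig:{S}
  [1..1]={S,T0}  "b"  orig:{S}
  [2..2]={S,T0}  "b"  orig:{S}
  [0..1]={A}  "bb"
  [1..2]={A}  "bb"
  [0..2]={S}  "bbb"

S ∈ T[0,2] ⇒ YES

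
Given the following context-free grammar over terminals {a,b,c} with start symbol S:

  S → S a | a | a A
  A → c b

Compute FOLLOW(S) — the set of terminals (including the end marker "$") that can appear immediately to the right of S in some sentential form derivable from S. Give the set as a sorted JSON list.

Compute FIRST by fixpoint:
pass 1:
  A via A→c b: +{c}
  S via S→a: +{a}
  FIRST[S]={a}  FIRST[A]={c}
pass 2: done
  FIRST[S]={a}  FIRST[A]={c}

Compute FOLLOW by fixpoint:
initialize: $ ∈ FOLLOW(S)
[1]
  S→S a: FOLLOW(S) ⊇ FIRST(a) = {a}; new: +{a}
  S→a A: FOLLOW(A) ⊇ FOLLOW(S) ⊇ {$,a}; new: +{$,a}
  FOLLOW(S)={$,a}  FOLLOW(A)={$,a}
[2] (no change)
  FOLLOW(S)={$,a}  FOLLOW(A)={$,a}

FOLLOW(S) = ["$", "a"]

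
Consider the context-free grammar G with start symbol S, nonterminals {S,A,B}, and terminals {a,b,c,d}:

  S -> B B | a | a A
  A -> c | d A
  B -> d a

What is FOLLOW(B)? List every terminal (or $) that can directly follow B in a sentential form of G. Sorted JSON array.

FIRST sets, iterate to fixpoint:
iter 1:
  A via A→c: +{c}
  A via A→d A: +{d}
  B via B→d a: +{d}
  S via S→B B: +{d}
  S via S→a: +{a}
  S: {a,d}  A: {c,d}  B: {d}
iter 2: done
  S: {a,d}  A: {c,d}  B: {d}

Compute FOLLOW by fixpoint:
seed FOLLOW(S) with $
round 1:
  S→B B: FOLLOW(B) ⊇ FIRST(B) = {d}; new: +{d}
  S→B B: FOLLOW(B) ⊇ FOLLOW(S) ⊇ {$}; new: +{$}
  S→a A: FOLLOW(A) ⊇ FOLLOW(S) ⊇ {$}; new: +{$}
  S: {$}  A: {$}  B: {$,d}
round 2: (no change)
  S: {$}  A: {$}  B: {$,d}

FOLLOW(B) = ["$", "d"]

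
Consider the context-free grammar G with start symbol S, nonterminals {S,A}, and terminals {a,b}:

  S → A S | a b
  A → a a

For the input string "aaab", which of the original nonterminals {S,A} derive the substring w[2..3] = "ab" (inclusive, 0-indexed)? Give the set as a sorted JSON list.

Convert to CNF:
  S -> A S | T0 T1
  A -> T0 T0
  T0 -> a
  T1 -> b

CYK fill — only the sub-triangle for w[2..3]:
  T[2,2] 'a' = {T0}  orig:{}
  T[3,3] 'b' = {T1}  orig:{}
  T[2,3] 'ab' = {S}

Original NTs in T[2,3] deriving "ab": ["S"]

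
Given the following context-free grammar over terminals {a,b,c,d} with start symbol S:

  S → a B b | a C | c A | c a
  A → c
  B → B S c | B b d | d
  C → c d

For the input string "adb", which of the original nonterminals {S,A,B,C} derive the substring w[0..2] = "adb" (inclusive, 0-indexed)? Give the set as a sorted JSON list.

CNF form of G:
  S -> T0 A | T0 T3 | T3 C | T3 X6
  A -> c
  B -> B X4 | B X5 | d
  C -> T0 T2
  T0 -> c
  T1 -> b
  T2 -> d
  T3 -> a
  X4 -> S T0
  X5 -> T1 T2
  X6 -> B T1

CYK table (by increasing span), restricted to cells inside w[0..2]:
  T[0,0] 'a' = {T3}  orig:{}
  T[1,1] 'd' = {B,T2}  orig:{B}
  T[2,2] 'b' = {T1}  orig:{}
  T[0,1] 'ad' = ∅
  T[1,2] 'db' = {X6}  orig:{}
  T[0,2] 'adb' = {S}

Original NTs in T[0,2] deriving "adb": ["S"]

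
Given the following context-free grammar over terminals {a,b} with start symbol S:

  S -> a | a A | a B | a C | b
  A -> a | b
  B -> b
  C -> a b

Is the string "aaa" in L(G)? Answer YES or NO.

CNF form of G:
  S -> T0 A | T0 B | T0 C | a | b
  A -> a | b
  B -> b
  C -> T0 T1
  T0 -> a
  T1 -> b

Fill CYK table bottom-up:
  T[0,0] 'a' = {A,S,T0}  orig:{A,S}
  T[1,1] 'a' = {A,S,T0}  orig:{A,S}
  T[2,2] 'a' = {A,S,T0}  orig:{A,S}
  T[0,1] 'aa' = {S}
  T[1,2] 'aa' = {S}
  T[0,2] 'aaa' = ∅

S ∉ T[0,2] ⇒ NO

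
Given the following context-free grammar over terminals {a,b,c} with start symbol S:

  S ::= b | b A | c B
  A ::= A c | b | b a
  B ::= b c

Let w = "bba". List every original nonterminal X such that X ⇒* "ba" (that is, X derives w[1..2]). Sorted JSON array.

CNF form of G:
  S -> T0 B | T1 A | b
  A -> A T0 | T1 T2 | b
  B -> T1 T0
  T0 -> c
  T1 -> b
  T2 -> a

CYK table (by increasing span) (cells [i..j] with 1 ≤ i ≤ j ≤ 2 only):
  T[1,1] 'b' = {A,S,T1}  orig:{A,S}
  T[2,2] 'a' = {T2}  orig:{}
  T[1,2] 'ba' = {A}

Original NTs in T[1,2] deriving "ba": ["A"]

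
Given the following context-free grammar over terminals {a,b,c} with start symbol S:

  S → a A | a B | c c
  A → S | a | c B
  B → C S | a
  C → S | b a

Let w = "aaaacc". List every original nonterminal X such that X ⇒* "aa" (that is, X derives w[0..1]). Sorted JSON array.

CNF form of G:
  S -> T0 A | T0 B | T1 T1
  A -> T0 A | T0 B | T1 B | T1 T1 | a
  B -> C S | a
  C -> T0 A | T0 B | T1 T1 | T2 T0
  T0 -> a
  T1 -> c
  T2 -> b

Fill CYK table bottom-up, restricted to cells inside w[0..1]:
  cell(0,0) a: {A,B,T0}  orig:{A,B}
  cell(1,1) a: {A,B,T0}  orig:{A,B}
  cell(0,1) aa: {A,C,S}

Original NTs in T[0,1] deriving "aa": ["A", "C", "S"]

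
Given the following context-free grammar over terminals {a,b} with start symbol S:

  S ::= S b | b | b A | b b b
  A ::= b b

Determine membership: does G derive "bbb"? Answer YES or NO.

CNF form of G:
  S -> S T0 | T0 A | T0 X1 | b
  A -> T0 T0
  T0 -> b
  X1 -> T0 T0

CYK table (by increasing span):
  cell(0,0) b: {S,T0}  orig:{S}
  cell(1,1) b: {S,T0}  orig:{S}
  cell(2,2) b: {S,T0}  orig:{S}
  cell(0,1) bb: {A,S,X1}  orig:{A,S}
  cell(1,2) bb: {A,S,X1}  orig:{A,S}
  cell(0,2) bbb: {S}

S ∈ T[0,2] ⇒ YES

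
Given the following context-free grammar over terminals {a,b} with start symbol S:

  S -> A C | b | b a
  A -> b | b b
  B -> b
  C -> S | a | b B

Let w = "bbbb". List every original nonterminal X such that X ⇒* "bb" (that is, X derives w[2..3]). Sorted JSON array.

Convert to CNF:
  S -> A C | T0 T1 | b
  A -> T0 T0 | b
  B -> b
  C -> A C | T0 B | T0 T1 | a | b
  T0 -> b
  T1 -> a

Fill CYK table bottom-up — only the sub-triangle for w[2..3]:
  cell(2,2) b: {A,B,C,S,T0}  orig:{A,B,C,S}
  cell(3,3) b: {A,B,C,S,T0}  orig:{A,B,C,S}
  cell(2,3) bb: {A,C,S}

Original NTs in T[2,3] deriving "bb": ["A", "C", "S"]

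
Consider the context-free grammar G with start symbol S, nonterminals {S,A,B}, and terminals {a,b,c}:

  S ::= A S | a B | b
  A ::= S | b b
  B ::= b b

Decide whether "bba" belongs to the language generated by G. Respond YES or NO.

Convert to CNF:
  S -> A S | T0 B | b
  A -> A S | T0 B | T1 T1 | b
  B -> T1 T1
  T0 -> a
  T1 -> b

Fill CYK table bottom-up:
  cell(0,0) b: {A,S,T1}  orig:{A,S}
  cell(1,1) b: {A,S,T1}  orig:{A,S}
  cell(2,2) a: {T0}  orig:{}
  cell(0,1) bb: {A,B,S}
  cell(1,2) ba: ∅
  cell(0,2) bba: ∅

S ∉ T[0,2] ⇒ NO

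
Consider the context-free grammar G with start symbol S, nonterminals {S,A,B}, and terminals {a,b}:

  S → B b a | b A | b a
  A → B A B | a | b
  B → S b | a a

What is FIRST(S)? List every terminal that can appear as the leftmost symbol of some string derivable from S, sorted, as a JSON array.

FIRST sets, iterate to fixpoint:
round 1:
  A via A→a: +{a}
  A via A→b: +{b}
  B via B→a a: +{a}
  S via S→B b a: +{a}
  S via S→b A: +{b}
  FIRST(S)={a,b}  FIRST(A)={a,b}  FIRST(B)={a}
round 2:
  B via B→S b: +{b}
  FIRST(S)={a,b}  FIRST(A)={a,b}  FIRST(B)={a,b}
round 3: — fixpoint
  FIRST(S)={a,b}  FIRST(A)={a,b}  FIRST(B)={a,b}

FIRST(S) = ["a", "b"]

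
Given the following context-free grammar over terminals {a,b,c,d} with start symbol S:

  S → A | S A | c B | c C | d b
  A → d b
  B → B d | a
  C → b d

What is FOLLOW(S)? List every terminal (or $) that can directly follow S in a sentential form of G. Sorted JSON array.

Compute FIRST by fixpoint:
round 1:
  A via A→d b: +{d}
  B via B→a: +{a}
  C via C→b d: +{b}
  S via S→A: +{d}
  S via S→c B: +{c}
  FIRST[S]={c,d}  FIRST[A]={d}  FIRST[B]={a}  FIRST[C]={b}
round 2: (no change)
  FIRST[S]={c,d}  FIRST[A]={d}  FIRST[B]={a}  FIRST[C]={b}

FOLLOW iteration:
seed FOLLOW(S) with $
round 1:
  B→B d: FOLLOW(B) ⊇ FIRST(d) = {d}; new: +{d}
  S→A: FOLLOW(A) ⊇ FOLLOW(S) ⊇ {$}; new: +{$}
  S→S A: FOLLOW(S) ⊇ FIRST(A) = {d}; new: +{d}
  S→S A: FOLLOW(A) ⊇ FOLLOW(S) ⊇ {$,d}; new: +{d}
  S→c B: FOLLOW(B) ⊇ FOLLOW(S) ⊇ {$,d}; new: +{$}
  S→c C: FOLLOW(C) ⊇ FOLLOW(S) ⊇ {$,d}; new: +{$,d}
  FOLLOW[S]={$,d}  FOLLOW[A]={$,d}  FOLLOW[B]={$,d}  FOLLOW[C]={$,d}
round 2: — fixpoint
  FOLLOW[S]={$,d}  FOLLOW[A]={$,d}  FOLLOW[B]={$,d}  FOLLOW[C]={$,d}

FOLLOW(S) = ["$", "d"]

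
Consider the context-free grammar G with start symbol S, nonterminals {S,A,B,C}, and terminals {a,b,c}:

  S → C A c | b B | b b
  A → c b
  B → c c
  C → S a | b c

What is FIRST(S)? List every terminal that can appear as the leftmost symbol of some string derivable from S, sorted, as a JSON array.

FIRST sets, iterate to fixpoint:
[1]
  A via A→c b: +{c}
  B via B→c c: +{c}
  C via C→b c: +{b}
  S via S→C A c: +{b}
  FIRST[S]={b}  FIRST[A]={c}  FIRST[B]={c}  FIRST[C]={b}
[2] (stable)
  FIRST[S]={b}  FIRST[A]={c}  FIRST[B]={c}  FIRST[C]={b}

FIRST(S) = ["b"]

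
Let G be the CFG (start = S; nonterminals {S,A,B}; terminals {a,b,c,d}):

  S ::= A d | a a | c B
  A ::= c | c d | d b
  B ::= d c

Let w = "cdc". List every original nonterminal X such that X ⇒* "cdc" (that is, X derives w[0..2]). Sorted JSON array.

CNF form of G:
  S -> A T1 | T0 B | T3 T3
  A -> T0 T1 | T1 T2 | c
  B -> T1 T0
  T0 -> c
  T1 -> d
  T2 -> b
  T3 -> a

CYK fill — only the sub-triangle for w[0..2]:
  cell(0,0) c: {A,T0}  orig:{A}
  cell(1,1) d: {T1}  orig:{}
  cell(2,2) c: {A,T0}  orig:{A}
  cell(0,1) cd: {A,S}
  cell(1,2) dc: {B}
  cell(0,2) cdc: {S}

Original NTs in T[0,2] deriving "cdc": ["S"]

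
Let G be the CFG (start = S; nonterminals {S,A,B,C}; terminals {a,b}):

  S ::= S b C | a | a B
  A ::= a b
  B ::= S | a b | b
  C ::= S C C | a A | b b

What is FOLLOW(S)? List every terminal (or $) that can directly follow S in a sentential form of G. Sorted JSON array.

Compute FIRST by fixpoint:
iter 1:
  A via A→a b: +{a}
  B via B→a b: +{a}
  B via B→b: +{b}
  C via C→a A: +{a}
  C via C→b b: +{b}
  S via S→a: +{a}
  S: {a}  A: {a}  B: {a,b}  C: {a,b}
iter 2: — fixpoint
  S: {a}  A: {a}  B: {a,b}  C: {a,b}

FOLLOW sets:
seed FOLLOW(S) with $
round 1:
  C→S C C: FOLLOW(S) ⊇ FIRST(C) = {a,b}; new: +{a,b}
  C→S C C: FOLLOW(C) ⊇ FIRST(C) = {a,b}; new: +{a,b}
  C→a A: FOLLOW(A) ⊇ FOLLOW(C) ⊇ {a,b}; new: +{a,b}
  S→S b C: FOLLOW(C) ⊇ FOLLOW(S) ⊇ {$,a,b}; new: +{$}
  S→a B: FOLLOW(B) ⊇ FOLLOW(S) ⊇ {$,a,b}; new: +{$,a,b}
  FOLLOW(S)={$,a,b}  FOLLOW(A)={a,b}  FOLLOW(B)={$,a,b}  FOLLOW(C)={$,a,b}
round 2:
  C→a A: FOLLOW(A) ⊇ FOLLOW(C) ⊇ {$,a,b}; new: +{$}
  FOLLOW(S)={$,a,b}  FOLLOW(A)={$,a,b}  FOLLOW(B)={$,a,b}  FOLLOW(C)={$,a,b}
round 3: done
  FOLLOW(S)={$,a,b}  FOLLOW(A)={$,a,b}  FOLLOW(B)={$,a,b}  FOLLOW(C)={$,a,b}

FOLLOW(S) = ["$", "a", "b"]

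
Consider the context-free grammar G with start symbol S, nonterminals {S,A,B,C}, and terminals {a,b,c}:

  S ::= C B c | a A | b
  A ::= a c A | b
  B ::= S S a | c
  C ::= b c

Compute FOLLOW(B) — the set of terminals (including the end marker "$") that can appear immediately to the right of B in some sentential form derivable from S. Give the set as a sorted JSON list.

FIRST iteration:
pass 1:
  A via A→a c A: +{a}
  A via A→b: +{b}
  B via B→c: +{c}
  C via C→b c: +{b}
  S via S→C B c: +{b}
  S via S→a A: +{a}
  FIRST[S]={a,b}  FIRST[A]={a,b}  FIRST[B]={c}  FIRST[C]={b}
pass 2:
  B via B→S S a: +{a,b}
  FIRST[S]={a,b}  FIRST[A]={a,b}  FIRST[B]={a,b,c}  FIRST[C]={b}
pass 3: done
  FIRST[S]={a,b}  FIRST[A]={a,b}  FIRST[B]={a,b,c}  FIRST[C]={b}

Compute FOLLOW by fixpoint:
FOLLOW(S) := {$}
pass 1:
  B→S S a: FOLLOW(S) ⊇ FIRST(S) = {a,b}; new: +{a,b}
  S→C B c: FOLLOW(C) ⊇ FIRST(B) = {a,b,c}; new: +{a,b,c}
  S→C B c: FOLLOW(B) ⊇ FIRST(c) = {c}; new: +{c}
  S→a A: FOLLOW(A) ⊇ FOLLOW(S) ⊇ {$,a,b}; new: +{$,a,b}
  FOLLOW[S]={$,a,b}  FOLLOW[A]={$,a,b}  FOLLOW[B]={c}  FOLLOW[C]={a,b,c}
pass 2: (no change)
  FOLLOW[S]={$,a,b}  FOLLOW[A]={$,a,b}  FOLLOW[B]={c}  FOLLOW[C]={a,b,c}

FOLLOW(B) = ["c"]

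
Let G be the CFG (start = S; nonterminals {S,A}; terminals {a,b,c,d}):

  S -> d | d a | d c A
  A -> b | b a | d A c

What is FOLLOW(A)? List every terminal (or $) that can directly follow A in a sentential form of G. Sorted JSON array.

FIRST iteration:
iter 1:
  A via A→b: +{b}
  A via A→d A c: +{d}
  S via S→d: +{d}
  S: {d}  A: {b,d}
iter 2: (no change)
  S: {d}  A: {b,d}

Compute FOLLOW by fixpoint:
seed FOLLOW(S) with $
iter 1:
  A→d A c: FOLLOW(A) ⊇ FIRST(c) = {c}; new: +{c}
  S→d c A: FOLLOW(A) ⊇ FOLLOW(S) ⊇ {$}; new: +{$}
  S: {$}  A: {$,c}
iter 2: — fixpoint
  S: {$}  A: {$,c}

FOLLOW(A) = ["$", "c"]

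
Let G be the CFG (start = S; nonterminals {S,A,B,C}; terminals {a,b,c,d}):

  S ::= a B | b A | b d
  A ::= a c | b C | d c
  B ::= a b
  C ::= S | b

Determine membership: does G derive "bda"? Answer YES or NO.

Convert to CNF:
  S -> T0 B | T2 A | T2 T3
  A -> T0 T1 | T2 C | T3 T1
  B -> T0 T2
  C -> T0 B | T2 A | T2 T3 | b
  T0 -> a
  T1 -> c
  T2 -> b
  T3 -> d

CYK table (by increasing span):
  [0..0]={C,T2}  "b"  orig:{C}
  [1..1]={T3}  "d"  orig:{}
  [2..2]={T0}  "a"  orig:{}
  [0..1]={C,S}  "bd"
  [1..2]=∅  "da"
  [0..2]=∅  "bda"

S ∉ T[0,2] ⇒ NO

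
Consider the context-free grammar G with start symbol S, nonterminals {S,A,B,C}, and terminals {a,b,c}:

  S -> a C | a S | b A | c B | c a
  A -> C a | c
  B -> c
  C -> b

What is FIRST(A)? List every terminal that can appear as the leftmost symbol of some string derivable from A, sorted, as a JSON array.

FIRST iteration:
pass 1:
  A via A→c: +{c}
  B via B→c: +{c}
  C via C→b: +{b}
  S via S→a C: +{a}
  S via S→b A: +{b}
  S via S→c B: +{c}
  S: {a,b,c}  A: {c}  B: {c}  C: {b}
pass 2:
  A via A→C a: +{b}
  S: {a,b,c}  A: {b,c}  B: {c}  C: {b}
pass 3: done
  S: {a,b,c}  A: {b,c}  B: {c}  C: {b}

FIRST(A) = ["b", "c"]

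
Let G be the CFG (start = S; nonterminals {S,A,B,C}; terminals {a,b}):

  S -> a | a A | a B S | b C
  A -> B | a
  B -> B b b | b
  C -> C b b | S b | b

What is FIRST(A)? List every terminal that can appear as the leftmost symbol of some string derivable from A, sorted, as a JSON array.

FIRST sets, iterate to fixpoint:
round 1:
  A via A→a: +{a}
  B via B→b: +{b}
  C via C→b: +{b}
  S via S→a: +{a}
  S via S→b C: +{b}
  S: {a,b}  A: {a}  B: {b}  C: {b}
round 2:
  A via A→B: +{b}
  C via C→S b: +{a}
  S: {a,b}  A: {a,b}  B: {b}  C: {a,b}
round 3: done
  S: {a,b}  A: {a,b}  B: {b}  C: {a,b}

FIRST(A) = ["a", "b"]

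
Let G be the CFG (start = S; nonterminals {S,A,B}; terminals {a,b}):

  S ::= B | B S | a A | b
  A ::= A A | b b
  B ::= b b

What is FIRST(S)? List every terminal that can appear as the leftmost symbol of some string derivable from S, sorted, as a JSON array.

Compute FIRST by fixpoint:
round 1:
  A via A→b b: +{b}
  B via B→b b: +{b}
  S via S→B: +{b}
  S via S→a A: +{a}
  FIRST[S]={a,b}  FIRST[A]={b}  FIRST[B]={b}
round 2: (no change)
  FIRST[S]={a,b}  FIRST[A]={b}  FIRST[B]={b}

FIRST(S) = ["a", "b"]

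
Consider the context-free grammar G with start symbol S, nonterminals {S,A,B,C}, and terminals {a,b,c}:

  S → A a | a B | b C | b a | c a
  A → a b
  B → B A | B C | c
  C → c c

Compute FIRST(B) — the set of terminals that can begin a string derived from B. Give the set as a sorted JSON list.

FIRST iteration:
[1]
  A via A→a b: +{a}
  B via B→c: +{c}
  C via C→c c: +{c}
  S via S→A a: +{a}
  S via S→b C: +{b}
  S via S→c a: +{c}
  FIRST(S)={a,b,c}  FIRST(A)={a}  FIRST(B)={c}  FIRST(C)={c}
[2] (no change)
  FIRST(S)={a,b,c}  FIRST(A)={a}  FIRST(B)={c}  FIRST(C)={c}

FIRST(B) = ["c"]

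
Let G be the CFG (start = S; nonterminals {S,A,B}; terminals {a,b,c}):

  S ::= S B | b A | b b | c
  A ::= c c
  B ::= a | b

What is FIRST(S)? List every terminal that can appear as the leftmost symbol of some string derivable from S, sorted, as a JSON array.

FIRST iteration:
round 1:
  A via A→c c: +{c}
  B via B→a: +{a}
  B via B→b: +{b}
  S via S→b A: +{b}
  S via S→c: +{c}
  S: {b,c}  A: {c}  B: {a,b}
round 2: (no change)
  S: {b,c}  A: {c}  B: {a,b}

FIRST(S) = ["b", "c"]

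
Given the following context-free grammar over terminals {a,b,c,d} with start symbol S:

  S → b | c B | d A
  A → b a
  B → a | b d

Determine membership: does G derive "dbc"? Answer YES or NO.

CNF form of G:
  S -> T2 A | T3 B | b
  A -> T0 T1
  B -> T0 T2 | a
  T0 -> b
  T1 -> a
  T2 -> d
  T3 -> c

Fill CYK table bottom-up:
  T[0,0] 'd' = {T2}  orig:{}
  T[1,1] 'b' = {S,T0}  orig:{S}
  T[2,2] 'c' = {T3}  orig:{}
  T[0,1] 'db' = ∅
  T[1,2] 'bc' = ∅
  T[0,2] 'dbc' = ∅

S ∉ T[0,2] ⇒ NO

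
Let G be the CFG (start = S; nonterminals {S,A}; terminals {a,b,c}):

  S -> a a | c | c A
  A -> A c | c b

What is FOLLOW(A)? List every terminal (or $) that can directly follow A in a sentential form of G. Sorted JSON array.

Compute FIRST by fixpoint:
iter 1:
  A via A→c b: +{c}
  S via S→a a: +{a}
  S via S→c: +{c}
  S: {a,c}  A: {c}
iter 2: done
  S: {a,c}  A: {c}

FOLLOW sets:
seed FOLLOW(S) with $
iter 1:
  A→A c: FOLLOW(A) ⊇ FIRST(c) = {c}; new: +{c}
  S→c A: FOLLOW(A) ⊇ FOLLOW(S) ⊇ {$}; new: +{$}
  FOLLOW[S]={$}  FOLLOW[A]={$,c}
iter 2: (no change)
  FOLLOW[S]={$}  FOLLOW[A]={$,c}

FOLLOW(A) = ["$", "c"]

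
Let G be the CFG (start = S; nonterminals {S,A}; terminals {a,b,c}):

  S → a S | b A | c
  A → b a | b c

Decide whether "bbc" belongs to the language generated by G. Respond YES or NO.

CNF form of G:
  S -> T0 A | T1 S | c
  A -> T0 T1 | T0 T2
  T0 -> b
  T1 -> a
  T2 -> c

Fill CYK table bottom-up:
  cell(0,0) b: {T0}  orig:{}
  cell(1,1) b: {T0}  orig:{}
  cell(2,2) c: {S,T2}  orig:{S}
  cell(0,1) bb: ∅
  cell(1,2) bc: {A}
  cell(0,2) bbc: {S}

S ∈ T[0,2] ⇒ YES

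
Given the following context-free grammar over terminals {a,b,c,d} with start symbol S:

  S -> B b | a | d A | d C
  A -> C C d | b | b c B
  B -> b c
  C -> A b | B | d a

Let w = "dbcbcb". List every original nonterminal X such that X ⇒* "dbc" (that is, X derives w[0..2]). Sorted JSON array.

Convert to CNF:
  S -> B T1 | T0 A | T0 C | a
  A -> C X4 | T1 X5 | b
  B -> T1 T2
  C -> A T1 | T0 T3 | T1 T2
  T0 -> d
  T1 -> b
  T2 -> c
  T3 -> a
  X4 -> C T0
  X5 -> T2 B

CYK fill — only the sub-triangle for w[0..2]:
  cell(0,0) d: {T0}  orig:{}
  cell(1,1) b: {A,T1}  orig:{A}
  cell(2,2) c: {T2}  orig:{}
  cell(0,1) db: {S}
  cell(1,2) bc: {B,C}
  cell(0,2) dbc: {S}

Original NTs in T[0,2] deriving "dbc": ["S"]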